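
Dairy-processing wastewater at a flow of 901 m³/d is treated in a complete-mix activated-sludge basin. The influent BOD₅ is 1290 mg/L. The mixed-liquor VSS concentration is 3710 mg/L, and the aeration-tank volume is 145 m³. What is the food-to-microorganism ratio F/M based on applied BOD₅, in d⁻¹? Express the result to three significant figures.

F/M ≈ 2.16 d⁻¹

F/M = applied load / biomass = Q·S₀/(V·X) = 901 × 1290 / (145.0 × 3710) = 2.161 d⁻¹.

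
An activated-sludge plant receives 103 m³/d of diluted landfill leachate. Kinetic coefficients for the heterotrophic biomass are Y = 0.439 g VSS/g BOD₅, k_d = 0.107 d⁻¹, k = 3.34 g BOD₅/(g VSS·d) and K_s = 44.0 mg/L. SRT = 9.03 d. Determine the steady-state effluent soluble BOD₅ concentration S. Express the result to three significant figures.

S ≈ 7.67 mg/L

Effluent substrate depends only on kinetics and SRT: S = K_s(1 + k_d θ_c) / [θ_c(Yk − k_d) − 1] = 44.0 × (1 + 0.107 × 9.03) / [9.03 × (0.439 × 3.34 − 0.107) − 1] = 86.51 / 11.27 = 7.674 mg/L.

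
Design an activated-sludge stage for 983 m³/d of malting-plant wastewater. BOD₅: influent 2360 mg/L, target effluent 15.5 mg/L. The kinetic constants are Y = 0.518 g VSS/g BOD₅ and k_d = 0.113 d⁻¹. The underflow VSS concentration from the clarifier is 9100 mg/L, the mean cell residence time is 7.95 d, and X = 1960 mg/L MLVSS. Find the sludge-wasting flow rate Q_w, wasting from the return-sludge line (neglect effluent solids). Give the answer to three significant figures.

Q_w ≈ 69.1 m³/d

Rearranging the biomass balance for a CMAS with decay, V = Y·Q·ΔS·θ_c / [X·(1+k_d θ_c)] = 0.518 × 983 × (2360 − 15.5) × 7.95 / [1960 × (1 + 0.113 × 7.95)] = 9.49×10^6 / 3721 = 2551 m³.
Wasting from the return line (neglecting effluent solids): Q_w = V·X / (θ_c·X_r) = 2551 × 1960 / (7.95 × 9100) = 69.11 m³/d.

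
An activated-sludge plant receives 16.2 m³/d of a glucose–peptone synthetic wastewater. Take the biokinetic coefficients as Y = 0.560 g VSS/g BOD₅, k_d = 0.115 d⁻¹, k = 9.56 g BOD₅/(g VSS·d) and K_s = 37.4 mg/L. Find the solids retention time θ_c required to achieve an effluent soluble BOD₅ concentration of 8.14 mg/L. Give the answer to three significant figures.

θ_c ≈ 1.19 d

From 1/θ_c = Y·k·S/(K_s + S) − k_d: Y·k·S/(K_s+S) = 0.560 × 9.56 × 8.14 / (37.4 + 8.14) = 0.9569 d⁻¹.
θ_c = 1/(μ − k_d) = 1/(0.9569 − 0.115) = 1/0.8419 = 1.188 d.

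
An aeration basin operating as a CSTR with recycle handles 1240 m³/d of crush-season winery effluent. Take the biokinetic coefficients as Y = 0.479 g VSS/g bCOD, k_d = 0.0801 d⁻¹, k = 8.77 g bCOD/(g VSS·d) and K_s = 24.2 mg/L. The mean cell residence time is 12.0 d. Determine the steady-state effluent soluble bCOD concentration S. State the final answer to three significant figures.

From the Monod/SRT balance for a CMAS, S = K_s·(1+k_d θ_c)/[θ_c·(Y k − k_d) − 1] = 24.2 × (1 + 0.0801 × 12.0) / [12.0 × (0.479 × 8.77 − 0.0801) − 1] = 47.46 / 48.45 = 0.9796 mg/L.

S ≈ 0.980 mg/L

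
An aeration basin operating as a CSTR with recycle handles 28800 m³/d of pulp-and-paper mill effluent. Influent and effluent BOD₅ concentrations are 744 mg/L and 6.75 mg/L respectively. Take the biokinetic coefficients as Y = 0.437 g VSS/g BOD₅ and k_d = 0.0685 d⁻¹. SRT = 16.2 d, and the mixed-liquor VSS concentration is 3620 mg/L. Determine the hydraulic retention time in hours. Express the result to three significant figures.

Steady-state biomass mass balance: V·X·(1 + k_d·θ_c) = Y·Q·(S₀ − S)·θ_c, so V = 0.437 × 28800 × (744 − 6.75) × 16.2 / [3620 × (1 + 0.0685 × 16.2)] = 1.5×10^8 / 7637 = 19682 m³.
Hydraulic retention time τ = V/Q = 19682 / 28800 = 0.6834 d = 16.40 h.

τ ≈ 16.4 h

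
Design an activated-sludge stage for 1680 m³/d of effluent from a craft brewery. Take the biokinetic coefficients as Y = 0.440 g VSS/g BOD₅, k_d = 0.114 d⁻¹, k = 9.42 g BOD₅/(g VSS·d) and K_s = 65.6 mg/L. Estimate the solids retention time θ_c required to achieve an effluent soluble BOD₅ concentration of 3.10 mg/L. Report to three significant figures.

Specific growth rate at S = 3.10 mg/L: μ = YkS/(K_s+S) = 0.440·9.42·3.10/(65.6+3.10) = 0.1870 d⁻¹.
Then 1/θ_c = μ − k_d = 0.1870 − 0.114 = 0.07303 d⁻¹, giving θ_c = 13.69 d.

θ_c ≈ 13.7 d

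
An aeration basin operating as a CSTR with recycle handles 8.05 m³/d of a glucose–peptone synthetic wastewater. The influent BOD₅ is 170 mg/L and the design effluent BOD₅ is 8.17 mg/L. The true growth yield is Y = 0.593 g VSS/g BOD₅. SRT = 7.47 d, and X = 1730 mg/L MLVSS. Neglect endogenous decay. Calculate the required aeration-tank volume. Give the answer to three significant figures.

V ≈ 3.34 m³

V·X = Y·Q·ΔS·θ_c gives V = 0.593 × 8.05 × (170 − 8.17) × 7.47 / 1730 = 3.336 m³.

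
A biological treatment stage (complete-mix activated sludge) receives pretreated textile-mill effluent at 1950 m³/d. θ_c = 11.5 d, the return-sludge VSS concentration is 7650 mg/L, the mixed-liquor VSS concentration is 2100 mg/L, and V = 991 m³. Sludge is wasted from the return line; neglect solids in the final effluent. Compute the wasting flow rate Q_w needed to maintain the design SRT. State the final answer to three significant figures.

Q_w ≈ 23.7 m³/d

θ_c = V·X/(Q_w·X_r) when wasting from the recycle, so Q_w = V·X/(θ_c·X_r) = 991.0 × 2100 / (11.5 × 7650) = 23.66 m³/d.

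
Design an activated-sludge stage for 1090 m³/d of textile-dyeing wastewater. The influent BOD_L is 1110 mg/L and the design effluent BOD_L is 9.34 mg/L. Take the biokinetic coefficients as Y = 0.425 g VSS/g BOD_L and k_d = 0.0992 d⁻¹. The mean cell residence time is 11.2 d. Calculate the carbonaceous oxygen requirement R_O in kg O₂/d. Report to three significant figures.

Correct the yield for decay: Y_obs = Y/(1 + k_d θ_c) = 0.425 / (1 + 0.0992 × 11.2) = 0.425 / 2.111 = 0.2013.
Substrate removed = Q·(S₀ − S) = 1090 m³/d × (1110 − 9.34) g/m³ = 1.2×10^6 g/d = 1200 kg/d.
P_X = Y_obs·Q·(S₀ − S) = 0.2013 × 1200 = 241.5 kg VSS/d.
Carbonaceous O₂ demand = substrate oxidised − cell-mass equivalent = 1200 − 1.42 × 241.5 = 856.7 kg O₂/d.

R_O ≈ 857 kg O₂/d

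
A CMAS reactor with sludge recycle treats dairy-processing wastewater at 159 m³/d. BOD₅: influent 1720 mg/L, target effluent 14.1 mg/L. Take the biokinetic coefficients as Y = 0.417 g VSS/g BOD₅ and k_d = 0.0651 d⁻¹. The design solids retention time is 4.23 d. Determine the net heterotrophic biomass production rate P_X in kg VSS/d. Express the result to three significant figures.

Y_obs = Y / (1 + k_d θ_c) = 0.417 / (1 + 0.0651 × 4.23) = 0.417 / 1.275 = 0.3270.
Mass of BOD₅ removed per day: Q(S₀ − S) = 159 × 1706 g/m³ = 271.2 kg/d.
Net biomass production P_X = Y_obs × Q·(S₀ − S) = 0.3270 × 271.2 = 88.68 kg VSS/d.

P_X ≈ 88.7 kg VSS/d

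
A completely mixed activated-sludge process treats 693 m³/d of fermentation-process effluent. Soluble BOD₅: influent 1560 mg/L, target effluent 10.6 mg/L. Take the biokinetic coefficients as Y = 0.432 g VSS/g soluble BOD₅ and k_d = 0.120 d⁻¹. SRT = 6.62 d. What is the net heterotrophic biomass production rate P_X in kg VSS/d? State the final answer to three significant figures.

Y_obs = Y / (1 + k_d θ_c) = 0.432 / (1 + 0.120 × 6.62) = 0.432 / 1.794 = 0.2407.
ΔS = 1560 − 10.6 = 1549 mg/L, so the substrate removal rate is 693 × 1549/1000 = 1074 kg soluble BOD₅/d.
Biomass produced: P_X = Y_obs·Q·ΔS = 0.2407 × 1074 ≈ 258.5 kg VSS/d.

P_X ≈ 259 kg VSS/d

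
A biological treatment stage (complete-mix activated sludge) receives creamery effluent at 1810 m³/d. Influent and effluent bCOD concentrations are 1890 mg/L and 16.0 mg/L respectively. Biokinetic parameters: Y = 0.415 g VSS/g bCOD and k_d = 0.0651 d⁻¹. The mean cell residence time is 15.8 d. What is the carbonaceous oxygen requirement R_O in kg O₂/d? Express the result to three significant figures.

R_O ≈ 2410 kg O₂/d

Correct the yield for decay: Y_obs = Y/(1 + k_d θ_c) = 0.415 / (1 + 0.0651 × 15.8) = 0.415 / 2.029 = 0.2046.
Mass of bCOD removed per day: Q(S₀ − S) = 1810 × 1874 g/m³ = 3392 kg/d.
Net sludge production P_X = 0.2046 × 3392 = 693.9 kg VSS/d.
R_O = Q·(S₀ − S) − 1.42·P_X = 3392 − 1.42 × 693.9 = 2407 kg O₂/d.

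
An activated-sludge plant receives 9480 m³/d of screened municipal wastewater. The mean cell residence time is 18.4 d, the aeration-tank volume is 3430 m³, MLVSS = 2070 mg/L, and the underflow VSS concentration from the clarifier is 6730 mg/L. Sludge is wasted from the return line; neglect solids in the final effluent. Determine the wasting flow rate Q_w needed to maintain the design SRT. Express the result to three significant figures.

Q_w ≈ 57.3 m³/d

Wasting from the return line (neglecting effluent solids): Q_w = V·X / (θ_c·X_r) = 3430 × 2070 / (18.4 × 6730) = 57.34 m³/d.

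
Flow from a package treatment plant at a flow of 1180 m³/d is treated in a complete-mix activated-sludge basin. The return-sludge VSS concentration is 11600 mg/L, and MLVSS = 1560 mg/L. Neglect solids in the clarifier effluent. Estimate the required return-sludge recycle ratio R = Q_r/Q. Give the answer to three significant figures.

R ≈ 0.155

R = Q_r/Q = X/(X_r − X) = 1560 / (11600 − 1560) = 0.1554.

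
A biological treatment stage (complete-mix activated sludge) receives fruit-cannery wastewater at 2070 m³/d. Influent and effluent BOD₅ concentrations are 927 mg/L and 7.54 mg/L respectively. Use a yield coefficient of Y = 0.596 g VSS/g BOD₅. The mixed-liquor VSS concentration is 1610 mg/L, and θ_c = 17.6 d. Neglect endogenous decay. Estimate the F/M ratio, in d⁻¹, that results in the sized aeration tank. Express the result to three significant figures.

V·X = Y·Q·ΔS·θ_c gives V = 0.596 × 2070 × (927 − 7.54) × 17.6 / 1610 = 12400 m³.
F/M = Q·S₀ / (V·X) = 2070 × 927 / (12400 × 1610) = 0.09611 g BOD₅·(g VSS·d)⁻¹.

F/M ≈ 0.0961 d⁻¹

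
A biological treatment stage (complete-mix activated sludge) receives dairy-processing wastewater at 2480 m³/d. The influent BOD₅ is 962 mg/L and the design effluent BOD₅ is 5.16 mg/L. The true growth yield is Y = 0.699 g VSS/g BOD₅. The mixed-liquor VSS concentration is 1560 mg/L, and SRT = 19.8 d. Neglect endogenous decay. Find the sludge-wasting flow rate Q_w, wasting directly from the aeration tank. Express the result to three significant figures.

Q_w ≈ 1060 m³/d

Biomass mass balance (decay neglected): V·X = Y·Q·(S₀ − S)·θ_c, so V = 0.699 × 2480 × (962 − 5.16) × 19.8 / 1560 = 21053 m³.
For wasting at MLVSS concentration, Q_w = V/θ_c = 21053/19.8 = 1063 m³/d.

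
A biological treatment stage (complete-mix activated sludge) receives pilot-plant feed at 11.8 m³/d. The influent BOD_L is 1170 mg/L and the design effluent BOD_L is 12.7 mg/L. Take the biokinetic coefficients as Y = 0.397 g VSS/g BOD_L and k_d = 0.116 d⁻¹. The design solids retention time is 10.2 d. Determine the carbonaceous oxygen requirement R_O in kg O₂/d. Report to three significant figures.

R_O ≈ 10.1 kg O₂/d

Y_obs = Y / (1 + k_d θ_c) = 0.397 / (1 + 0.116 × 10.2) = 0.397 / 2.183 = 0.1818.
ΔS = 1170 − 12.7 = 1157 mg/L, so the substrate removal rate is 11.8 × 1157/1000 = 13.66 kg BOD_L/d.
Net sludge production P_X = 0.1818 × 13.66 = 2.483 kg VSS/d.
R_O = Q·(S₀ − S) − 1.42·P_X = 13.66 − 1.42 × 2.483 = 10.13 kg O₂/d.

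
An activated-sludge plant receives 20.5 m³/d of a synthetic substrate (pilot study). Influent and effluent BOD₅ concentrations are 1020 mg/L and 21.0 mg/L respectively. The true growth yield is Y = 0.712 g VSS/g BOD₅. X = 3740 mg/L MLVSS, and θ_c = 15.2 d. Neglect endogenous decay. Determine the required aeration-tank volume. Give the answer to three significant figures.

With k_d = 0 the design equation reduces to V = Y Q (S₀−S) θ_c / X = 0.712 × 20.5 × (1020 − 21.0) × 15.2 / 3740 = 59.26 m³.

V ≈ 59.3 m³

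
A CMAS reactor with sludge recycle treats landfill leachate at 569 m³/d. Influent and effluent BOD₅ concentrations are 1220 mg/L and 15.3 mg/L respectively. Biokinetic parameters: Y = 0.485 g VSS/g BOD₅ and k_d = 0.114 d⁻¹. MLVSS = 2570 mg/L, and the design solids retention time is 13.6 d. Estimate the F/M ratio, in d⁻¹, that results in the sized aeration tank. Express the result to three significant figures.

Rearranging the biomass balance for a CMAS with decay, V = Y·Q·ΔS·θ_c / [X·(1+k_d θ_c)] = 0.485 × 569 × (1220 − 15.3) × 13.6 / [2570 × (1 + 0.114 × 13.6)] = 4.52×10^6 / 6555 = 689.8 m³.
F/M = Q·S₀ / (V·X) = 569 × 1220 / (689.8 × 2570) = 0.3916 g BOD₅·(g VSS·d)⁻¹.

F/M ≈ 0.392 d⁻¹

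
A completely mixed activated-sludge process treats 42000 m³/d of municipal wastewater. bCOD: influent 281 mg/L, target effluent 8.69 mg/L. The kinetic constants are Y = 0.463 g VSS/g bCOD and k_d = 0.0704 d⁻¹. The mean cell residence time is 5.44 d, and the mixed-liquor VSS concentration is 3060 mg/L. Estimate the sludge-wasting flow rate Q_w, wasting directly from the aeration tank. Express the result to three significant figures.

Rearranging the biomass balance for a CMAS with decay, V = Y·Q·ΔS·θ_c / [X·(1+k_d θ_c)] = 0.463 × 42000 × (281 − 8.69) × 5.44 / [3060 × (1 + 0.0704 × 5.44)] = 2.88×10^7 / 4232 = 6807 m³.
Wasting from the aeration tank: Q_w = V / θ_c = 6807 / 5.44 = 1251 m³/d.

Q_w ≈ 1250 m³/d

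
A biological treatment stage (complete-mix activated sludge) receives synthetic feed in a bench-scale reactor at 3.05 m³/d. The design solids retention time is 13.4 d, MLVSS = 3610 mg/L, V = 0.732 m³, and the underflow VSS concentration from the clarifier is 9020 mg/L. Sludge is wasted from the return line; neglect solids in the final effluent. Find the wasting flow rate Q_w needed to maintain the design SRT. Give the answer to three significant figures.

Q_w ≈ 0.0219 m³/d

θ_c = V·X/(Q_w·X_r) when wasting from the recycle, so Q_w = V·X/(θ_c·X_r) = 0.7320 × 3610 / (13.4 × 9020) = 0.02186 m³/d.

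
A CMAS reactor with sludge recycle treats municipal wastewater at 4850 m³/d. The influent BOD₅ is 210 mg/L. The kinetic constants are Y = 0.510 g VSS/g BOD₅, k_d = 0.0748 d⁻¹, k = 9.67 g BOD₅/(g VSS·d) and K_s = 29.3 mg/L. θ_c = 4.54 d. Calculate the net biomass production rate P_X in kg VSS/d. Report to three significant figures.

Effluent substrate depends only on kinetics and SRT: S = K_s(1 + k_d θ_c) / [θ_c(Yk − k_d) − 1] = 29.3 × (1 + 0.0748 × 4.54) / [4.54 × (0.510 × 9.67 − 0.0748) − 1] = 39.25 / 21.05 = 1.865 mg/L.
The observed yield is Y_obs = Y/(1 + k_d·θ_c) = 0.510 / (1 + 0.0748 × 4.54) = 0.510 / 1.340 = 0.3807 g VSS per g BOD₅ removed.
Q·(S₀ − S) = 4850 × (210 − 1.86) × 10⁻³ = 1009 kg/d removed.
Net biomass production P_X = Y_obs × Q·(S₀ − S) = 0.3807 × 1009 = 384.3 kg VSS/d.

P_X ≈ 384 kg VSS/d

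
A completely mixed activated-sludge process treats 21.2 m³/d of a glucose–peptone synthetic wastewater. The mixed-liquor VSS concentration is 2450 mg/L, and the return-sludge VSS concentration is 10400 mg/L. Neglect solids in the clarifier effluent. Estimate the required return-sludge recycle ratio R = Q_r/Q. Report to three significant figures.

Solids balance on the clarifier gives (1+R)X = R·X_r, so R = X/(X_r − X) = 2450 / (10400 − 2450) = 0.3082.

R ≈ 0.308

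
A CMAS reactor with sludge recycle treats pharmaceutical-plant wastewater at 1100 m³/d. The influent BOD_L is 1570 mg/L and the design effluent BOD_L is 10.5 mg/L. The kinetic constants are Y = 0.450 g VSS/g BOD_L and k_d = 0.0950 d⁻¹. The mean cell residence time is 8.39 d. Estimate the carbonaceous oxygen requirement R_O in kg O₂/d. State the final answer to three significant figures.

Correct the yield for decay: Y_obs = Y/(1 + k_d θ_c) = 0.450 / (1 + 0.0950 × 8.39) = 0.450 / 1.797 = 0.2504.
Mass of BOD_L removed per day: Q(S₀ − S) = 1100 × 1560 g/m³ = 1715 kg/d.
Net sludge production P_X = 0.2504 × 1715 = 429.6 kg VSS/d.
Carbonaceous O₂ demand = substrate oxidised − cell-mass equivalent = 1715 − 1.42 × 429.6 = 1105 kg O₂/d.

R_O ≈ 1110 kg O₂/d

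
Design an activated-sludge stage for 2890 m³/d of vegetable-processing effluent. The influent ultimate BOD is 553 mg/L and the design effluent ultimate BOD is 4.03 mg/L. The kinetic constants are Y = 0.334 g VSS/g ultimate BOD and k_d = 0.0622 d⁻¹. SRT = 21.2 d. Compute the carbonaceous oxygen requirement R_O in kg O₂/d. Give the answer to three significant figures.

Observed yield with endogenous decay: Y_obs = Y / (1 + k_d·θ_c) = 0.334 / (1 + 0.0622 × 21.2) = 0.334 / 2.319 = 0.1440 g VSS/g ultimate BOD.
Q·(S₀ − S) = 2890 × (553 − 4.03) × 10⁻³ = 1587 kg/d removed.
Net sludge production P_X = 0.1440 × 1587 = 228.5 kg VSS/d.
Carbonaceous O₂ demand = substrate oxidised − cell-mass equivalent = 1587 − 1.42 × 228.5 = 1262 kg O₂/d.

R_O ≈ 1260 kg O₂/d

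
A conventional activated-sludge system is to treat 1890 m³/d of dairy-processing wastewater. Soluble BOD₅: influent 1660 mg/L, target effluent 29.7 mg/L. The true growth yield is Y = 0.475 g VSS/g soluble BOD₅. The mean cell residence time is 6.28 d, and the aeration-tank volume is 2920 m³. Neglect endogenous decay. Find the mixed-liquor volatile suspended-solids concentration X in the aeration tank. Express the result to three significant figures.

Without decay, X = Y Q (S₀−S) θ_c / V = 0.475 × 1890 × (1660 − 29.7) × 6.28 / 2920 = 3148 mg/L.

X ≈ 3150 mg/L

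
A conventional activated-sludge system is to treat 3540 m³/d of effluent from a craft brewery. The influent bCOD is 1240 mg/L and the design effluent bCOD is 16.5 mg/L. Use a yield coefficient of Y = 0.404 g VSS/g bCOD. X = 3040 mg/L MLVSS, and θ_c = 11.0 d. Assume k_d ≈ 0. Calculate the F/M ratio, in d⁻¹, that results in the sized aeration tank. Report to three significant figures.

F/M ≈ 0.228 d⁻¹

V·X = Y·Q·ΔS·θ_c gives V = 0.404 × 3540 × (1240 − 16.5) × 11.0 / 3040 = 6332 m³.
F/M = applied load / biomass = Q·S₀/(V·X) = 3540 × 1240 / (6332 × 3040) = 0.2281 d⁻¹.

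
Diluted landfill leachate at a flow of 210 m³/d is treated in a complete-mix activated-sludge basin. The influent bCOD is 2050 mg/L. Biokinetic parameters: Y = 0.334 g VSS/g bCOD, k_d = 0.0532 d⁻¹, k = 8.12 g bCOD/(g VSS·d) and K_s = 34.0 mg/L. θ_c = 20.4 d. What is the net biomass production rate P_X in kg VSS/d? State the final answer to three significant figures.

For a completely mixed reactor with recycle the Lawrence–McCarty relation gives S = K_s·(1 + k_d·θ_c) / [θ_c·(Y·k − k_d) − 1] = 34.0 × (1 + 0.0532 × 20.4) / [20.4 × (0.334 × 8.12 − 0.0532) − 1] = 70.90 / 53.24 = 1.332 mg/L.
Correct the yield for decay: Y_obs = Y/(1 + k_d θ_c) = 0.334 / (1 + 0.0532 × 20.4) = 0.334 / 2.085 = 0.1602.
Q·(S₀ − S) = 210 × (2050 − 1.33) × 10⁻³ = 430.2 kg/d removed.
Net biomass production P_X = Y_obs × Q·(S₀ − S) = 0.1602 × 430.2 = 68.91 kg VSS/d.

P_X ≈ 68.9 kg VSS/d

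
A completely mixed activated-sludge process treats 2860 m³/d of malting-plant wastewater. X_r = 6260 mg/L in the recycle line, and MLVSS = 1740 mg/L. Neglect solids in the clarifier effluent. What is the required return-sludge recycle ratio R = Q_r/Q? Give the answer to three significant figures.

R ≈ 0.385

R = Q_r/Q = X/(X_r − X) = 1740 / (6260 − 1740) = 0.3850.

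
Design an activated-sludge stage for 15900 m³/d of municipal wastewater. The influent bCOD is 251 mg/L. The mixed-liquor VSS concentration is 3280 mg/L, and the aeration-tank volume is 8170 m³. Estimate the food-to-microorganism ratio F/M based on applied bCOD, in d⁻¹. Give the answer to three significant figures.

F/M ≈ 0.149 d⁻¹

F/M = applied load / biomass = Q·S₀/(V·X) = 15900 × 251 / (8170 × 3280) = 0.1489 d⁻¹.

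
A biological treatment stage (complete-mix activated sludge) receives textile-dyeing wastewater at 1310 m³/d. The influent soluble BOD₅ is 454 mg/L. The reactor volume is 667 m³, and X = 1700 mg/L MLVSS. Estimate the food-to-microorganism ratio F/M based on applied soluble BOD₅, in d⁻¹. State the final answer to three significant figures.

Food-to-microorganism ratio F/M = Q S₀ / (V X) = 1310 × 454 / (667.0 × 1700) = 0.5245 d⁻¹.

F/M ≈ 0.525 d⁻¹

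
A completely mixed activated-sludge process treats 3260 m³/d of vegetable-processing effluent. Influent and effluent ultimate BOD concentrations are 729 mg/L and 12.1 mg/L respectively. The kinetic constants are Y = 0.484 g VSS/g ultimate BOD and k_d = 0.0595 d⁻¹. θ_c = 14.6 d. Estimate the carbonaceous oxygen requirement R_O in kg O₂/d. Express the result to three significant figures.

Observed yield with endogenous decay: Y_obs = Y / (1 + k_d·θ_c) = 0.484 / (1 + 0.0595 × 14.6) = 0.484 / 1.869 = 0.2590 g VSS/g ultimate BOD.
Substrate removed = Q·(S₀ − S) = 3260 m³/d × (729 − 12.1) g/m³ = 2.34×10^6 g/d = 2337 kg/d.
P_X = Y_obs·Q·(S₀ − S) = 0.2590 × 2337 = 605.3 kg VSS/d.
R_O = Q·ΔS − 1.42 P_X = 2337 − 859.5 = 1478 kg O₂/d.

R_O ≈ 1480 kg O₂/d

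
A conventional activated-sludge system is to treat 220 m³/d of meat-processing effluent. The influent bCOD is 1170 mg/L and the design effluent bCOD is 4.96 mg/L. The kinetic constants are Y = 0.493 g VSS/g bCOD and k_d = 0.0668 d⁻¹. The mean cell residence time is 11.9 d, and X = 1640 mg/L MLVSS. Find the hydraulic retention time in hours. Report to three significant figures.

Rearranging the biomass balance for a CMAS with decay, V = Y·Q·ΔS·θ_c / [X·(1+k_d θ_c)] = 0.493 × 220 × (1170 − 4.96) × 11.9 / [1640 × (1 + 0.0668 × 11.9)] = 1.5×10^6 / 2944 = 510.8 m³.
Hydraulic retention time τ = V/Q = 510.8 / 220 = 2.322 d = 55.73 h.

τ ≈ 55.7 h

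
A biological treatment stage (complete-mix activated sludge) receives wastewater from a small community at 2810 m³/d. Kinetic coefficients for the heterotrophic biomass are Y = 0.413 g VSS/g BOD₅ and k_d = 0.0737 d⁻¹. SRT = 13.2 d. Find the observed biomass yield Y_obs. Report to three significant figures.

Y_obs ≈ 0.209 g VSS/g BOD₅

Y_obs = Y / (1 + k_d θ_c) = 0.413 / (1 + 0.0737 × 13.2) = 0.413 / 1.973 = 0.2093.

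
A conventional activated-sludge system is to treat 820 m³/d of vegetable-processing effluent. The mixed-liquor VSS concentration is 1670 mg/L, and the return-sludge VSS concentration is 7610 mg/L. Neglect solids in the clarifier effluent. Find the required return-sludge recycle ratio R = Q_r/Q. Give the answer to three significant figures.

Solids balance on the clarifier gives (1+R)X = R·X_r, so R = X/(X_r − X) = 1670 / (7610 − 1670) = 0.2811.

R ≈ 0.281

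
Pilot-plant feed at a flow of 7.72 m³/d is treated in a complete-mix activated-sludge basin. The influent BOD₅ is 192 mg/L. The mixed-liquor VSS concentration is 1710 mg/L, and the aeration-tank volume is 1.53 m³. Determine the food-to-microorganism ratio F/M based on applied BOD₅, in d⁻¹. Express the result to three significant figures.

F/M = Q·S₀ / (V·X) = 7.72 × 192 / (1.530 × 1710) = 0.5665 g BOD₅·(g VSS·d)⁻¹.

F/M ≈ 0.567 d⁻¹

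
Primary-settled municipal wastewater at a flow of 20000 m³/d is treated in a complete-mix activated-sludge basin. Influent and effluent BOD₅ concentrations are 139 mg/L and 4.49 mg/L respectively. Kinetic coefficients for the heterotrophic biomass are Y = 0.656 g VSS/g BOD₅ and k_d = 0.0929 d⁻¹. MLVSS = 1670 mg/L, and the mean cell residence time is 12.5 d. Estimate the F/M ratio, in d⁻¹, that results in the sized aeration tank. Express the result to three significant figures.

From the SRT design equation V = Y Q (S₀−S) θ_c / [X (1 + k_d θ_c)] = 0.656 × 20000 × (139 − 4.49) × 12.5 / [1670 × (1 + 0.0929 × 12.5)] = 2.21×10^7 / 3609 = 6112 m³.
Food-to-microorganism ratio F/M = Q S₀ / (V X) = 20000 × 139 / (6112 × 1670) = 0.2724 d⁻¹.

F/M ≈ 0.272 d⁻¹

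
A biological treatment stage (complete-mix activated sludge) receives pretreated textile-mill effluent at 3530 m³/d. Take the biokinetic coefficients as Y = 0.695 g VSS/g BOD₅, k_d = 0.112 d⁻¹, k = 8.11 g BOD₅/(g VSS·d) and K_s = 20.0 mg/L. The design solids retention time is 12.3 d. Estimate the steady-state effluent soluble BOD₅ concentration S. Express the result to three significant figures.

S ≈ 0.710 mg/L

For a completely mixed reactor with recycle the Lawrence–McCarty relation gives S = K_s·(1 + k_d·θ_c) / [θ_c·(Y·k − k_d) − 1] = 20.0 × (1 + 0.112 × 12.3) / [12.3 × (0.695 × 8.11 − 0.112) − 1] = 47.55 / 66.95 = 0.7103 mg/L.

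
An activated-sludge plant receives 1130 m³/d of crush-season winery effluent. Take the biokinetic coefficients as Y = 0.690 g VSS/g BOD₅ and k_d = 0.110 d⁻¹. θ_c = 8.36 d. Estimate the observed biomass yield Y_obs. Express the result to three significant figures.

Y_obs = Y / (1 + k_d θ_c) = 0.690 / (1 + 0.110 × 8.36) = 0.690 / 1.920 = 0.3594.

Y_obs ≈ 0.359 g VSS/g BOD₅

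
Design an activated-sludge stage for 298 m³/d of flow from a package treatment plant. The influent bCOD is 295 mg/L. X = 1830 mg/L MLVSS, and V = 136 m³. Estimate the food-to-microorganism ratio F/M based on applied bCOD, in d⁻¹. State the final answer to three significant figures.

F/M ≈ 0.353 d⁻¹

F/M = Q·S₀ / (V·X) = 298 × 295 / (136.0 × 1830) = 0.3532 g bCOD·(g VSS·d)⁻¹.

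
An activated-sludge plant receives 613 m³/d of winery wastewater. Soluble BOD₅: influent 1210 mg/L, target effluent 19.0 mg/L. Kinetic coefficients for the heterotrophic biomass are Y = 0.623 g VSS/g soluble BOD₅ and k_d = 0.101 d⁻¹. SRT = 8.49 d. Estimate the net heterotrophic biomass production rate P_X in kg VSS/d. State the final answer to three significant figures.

Observed yield with endogenous decay: Y_obs = Y / (1 + k_d·θ_c) = 0.623 / (1 + 0.101 × 8.49) = 0.623 / 1.857 = 0.3354 g VSS/g soluble BOD₅.
Q·(S₀ − S) = 613 × (1210 − 19.0) × 10⁻³ = 730.1 kg/d removed.
Biomass produced: P_X = Y_obs·Q·ΔS = 0.3354 × 730.1 ≈ 244.9 kg VSS/d.

P_X ≈ 245 kg VSS/d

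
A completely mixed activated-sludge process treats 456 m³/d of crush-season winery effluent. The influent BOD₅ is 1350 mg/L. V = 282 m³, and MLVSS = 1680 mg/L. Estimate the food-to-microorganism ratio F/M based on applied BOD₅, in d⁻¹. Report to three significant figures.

F/M ≈ 1.30 d⁻¹

F/M = Q·S₀ / (V·X) = 456 × 1350 / (282.0 × 1680) = 1.299 g BOD₅·(g VSS·d)⁻¹.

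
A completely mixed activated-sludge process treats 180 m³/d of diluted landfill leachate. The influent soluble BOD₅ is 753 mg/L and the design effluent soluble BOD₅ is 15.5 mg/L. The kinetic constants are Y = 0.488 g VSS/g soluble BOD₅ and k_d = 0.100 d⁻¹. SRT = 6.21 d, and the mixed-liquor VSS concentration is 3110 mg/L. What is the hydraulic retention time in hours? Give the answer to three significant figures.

From the SRT design equation V = Y Q (S₀−S) θ_c / [X (1 + k_d θ_c)] = 0.488 × 180 × (753 − 15.5) × 6.21 / [3110 × (1 + 0.100 × 6.21)] = 4.02×10^5 / 5041 = 79.80 m³.
Hydraulic retention time τ = V/Q = 79.80 / 180 = 0.4433 d = 10.64 h.

τ ≈ 10.6 h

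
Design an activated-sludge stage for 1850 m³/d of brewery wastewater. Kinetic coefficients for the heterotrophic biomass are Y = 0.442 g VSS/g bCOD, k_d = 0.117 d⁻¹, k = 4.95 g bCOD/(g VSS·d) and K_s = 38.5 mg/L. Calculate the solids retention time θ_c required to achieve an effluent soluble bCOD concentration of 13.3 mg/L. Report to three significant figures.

θ_c ≈ 2.25 d

From 1/θ_c = Y·k·S/(K_s + S) − k_d: Y·k·S/(K_s+S) = 0.442 × 4.95 × 13.3 / (38.5 + 13.3) = 0.5618 d⁻¹.
1/θ_c = 0.5618 − 0.117 = 0.4448 d⁻¹, so θ_c = 2.248 d.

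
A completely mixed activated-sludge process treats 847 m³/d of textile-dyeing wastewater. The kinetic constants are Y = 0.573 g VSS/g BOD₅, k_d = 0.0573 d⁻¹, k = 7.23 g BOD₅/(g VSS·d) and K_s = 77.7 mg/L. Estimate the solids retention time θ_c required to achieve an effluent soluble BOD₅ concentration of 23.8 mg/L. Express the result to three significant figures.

θ_c ≈ 1.09 d

Specific growth rate at S = 23.8 mg/L: μ = YkS/(K_s+S) = 0.573·7.23·23.8/(77.7+23.8) = 0.9714 d⁻¹.
Then 1/θ_c = μ − k_d = 0.9714 − 0.0573 = 0.9141 d⁻¹, giving θ_c = 1.094 d.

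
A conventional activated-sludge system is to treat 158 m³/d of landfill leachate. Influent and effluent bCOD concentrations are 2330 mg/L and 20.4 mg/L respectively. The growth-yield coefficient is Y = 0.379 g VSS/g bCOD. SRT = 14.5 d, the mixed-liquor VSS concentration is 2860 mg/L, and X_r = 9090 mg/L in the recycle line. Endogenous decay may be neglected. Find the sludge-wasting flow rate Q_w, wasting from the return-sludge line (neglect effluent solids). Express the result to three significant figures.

With k_d = 0 the design equation reduces to V = Y Q (S₀−S) θ_c / X = 0.379 × 158 × (2330 − 20.4) × 14.5 / 2860 = 701.2 m³.
θ_c = V·X/(Q_w·X_r) when wasting from the recycle, so Q_w = V·X/(θ_c·X_r) = 701.2 × 2860 / (14.5 × 9090) = 15.21 m³/d.

Q_w ≈ 15.2 m³/d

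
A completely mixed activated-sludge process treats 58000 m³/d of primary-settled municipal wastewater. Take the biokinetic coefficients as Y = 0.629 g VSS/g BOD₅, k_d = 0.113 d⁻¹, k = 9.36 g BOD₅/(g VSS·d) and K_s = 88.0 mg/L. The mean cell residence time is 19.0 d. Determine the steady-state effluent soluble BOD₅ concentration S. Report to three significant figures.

From the Monod/SRT balance for a CMAS, S = K_s·(1+k_d θ_c)/[θ_c·(Y k − k_d) − 1] = 88.0 × (1 + 0.113 × 19.0) / [19.0 × (0.629 × 9.36 − 0.113) − 1] = 276.9 / 108.7 = 2.547 mg/L.

S ≈ 2.55 mg/L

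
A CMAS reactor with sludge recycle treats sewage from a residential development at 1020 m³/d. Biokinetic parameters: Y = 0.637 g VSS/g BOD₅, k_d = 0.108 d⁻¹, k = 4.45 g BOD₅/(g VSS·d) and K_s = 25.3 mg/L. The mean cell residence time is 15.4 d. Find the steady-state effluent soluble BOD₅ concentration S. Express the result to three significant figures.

S ≈ 1.64 mg/L

Effluent substrate depends only on kinetics and SRT: S = K_s(1 + k_d θ_c) / [θ_c(Yk − k_d) − 1] = 25.3 × (1 + 0.108 × 15.4) / [15.4 × (0.637 × 4.45 − 0.108) − 1] = 67.38 / 40.99 = 1.644 mg/L.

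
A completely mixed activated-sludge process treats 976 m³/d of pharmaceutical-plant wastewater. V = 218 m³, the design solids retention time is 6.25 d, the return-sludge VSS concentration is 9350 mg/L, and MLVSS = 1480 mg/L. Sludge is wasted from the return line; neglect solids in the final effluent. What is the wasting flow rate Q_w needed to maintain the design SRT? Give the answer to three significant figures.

Q_w ≈ 5.52 m³/d

Q_w = (V·X)/(θ_c X_r) = 218.0 × 1480 / (6.25 × 9350) = 5.521 m³/d.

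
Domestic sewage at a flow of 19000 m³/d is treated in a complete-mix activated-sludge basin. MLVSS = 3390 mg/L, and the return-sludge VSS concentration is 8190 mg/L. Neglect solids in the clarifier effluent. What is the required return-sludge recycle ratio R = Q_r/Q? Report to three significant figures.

Solids balance on the clarifier gives (1+R)X = R·X_r, so R = X/(X_r − X) = 3390 / (8190 − 3390) = 0.7063.

R ≈ 0.706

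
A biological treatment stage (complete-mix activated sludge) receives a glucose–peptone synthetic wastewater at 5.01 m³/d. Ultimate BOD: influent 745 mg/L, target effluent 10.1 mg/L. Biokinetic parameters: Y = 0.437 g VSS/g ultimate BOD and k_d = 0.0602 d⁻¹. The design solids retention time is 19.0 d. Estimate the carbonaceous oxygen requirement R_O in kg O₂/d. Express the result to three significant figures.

R_O ≈ 2.62 kg O₂/d

Observed yield with endogenous decay: Y_obs = Y / (1 + k_d·θ_c) = 0.437 / (1 + 0.0602 × 19.0) = 0.437 / 2.144 = 0.2038 g VSS/g ultimate BOD.
Substrate removed = Q·(S₀ − S) = 5.01 m³/d × (745 − 10.1) g/m³ = 3.68×10^3 g/d = 3.682 kg/d.
Net sludge production P_X = 0.2038 × 3.682 = 0.7505 kg VSS/d.
R_O = Q·(S₀ − S) − 1.42·P_X = 3.682 − 1.42 × 0.7505 = 2.616 kg O₂/d.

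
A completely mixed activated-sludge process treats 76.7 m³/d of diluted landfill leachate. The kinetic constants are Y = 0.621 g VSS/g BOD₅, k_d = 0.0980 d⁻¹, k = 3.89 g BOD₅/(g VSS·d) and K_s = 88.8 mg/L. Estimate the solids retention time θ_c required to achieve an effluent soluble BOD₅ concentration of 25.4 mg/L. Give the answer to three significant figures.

Specific growth rate at S = 25.4 mg/L: μ = YkS/(K_s+S) = 0.621·3.89·25.4/(88.8+25.4) = 0.5373 d⁻¹.
θ_c = 1/(μ − k_d) = 1/(0.5373 − 0.0980) = 1/0.4393 = 2.276 d.

θ_c ≈ 2.28 d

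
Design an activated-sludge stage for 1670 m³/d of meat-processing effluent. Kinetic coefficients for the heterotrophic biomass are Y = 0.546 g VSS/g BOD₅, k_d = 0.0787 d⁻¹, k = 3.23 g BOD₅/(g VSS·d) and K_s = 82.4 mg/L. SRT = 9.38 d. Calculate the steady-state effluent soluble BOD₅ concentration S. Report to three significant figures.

S ≈ 9.67 mg/L

For a completely mixed reactor with recycle the Lawrence–McCarty relation gives S = K_s·(1 + k_d·θ_c) / [θ_c·(Y·k − k_d) − 1] = 82.4 × (1 + 0.0787 × 9.38) / [9.38 × (0.546 × 3.23 − 0.0787) − 1] = 143.2 / 14.80 = 9.675 mg/L.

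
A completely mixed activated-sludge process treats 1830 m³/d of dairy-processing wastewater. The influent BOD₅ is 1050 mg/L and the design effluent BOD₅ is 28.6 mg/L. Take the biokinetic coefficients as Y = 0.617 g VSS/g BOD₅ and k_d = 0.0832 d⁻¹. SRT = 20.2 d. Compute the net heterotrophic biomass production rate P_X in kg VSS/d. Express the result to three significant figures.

P_X ≈ 430 kg VSS/d

Observed yield with endogenous decay: Y_obs = Y / (1 + k_d·θ_c) = 0.617 / (1 + 0.0832 × 20.2) = 0.617 / 2.681 = 0.2302 g VSS/g BOD₅.
Mass of BOD₅ removed per day: Q(S₀ − S) = 1830 × 1021 g/m³ = 1869 kg/d.
So the net sludge growth is P_X = 0.2302 × 1869 = 430.2 kg VSS/d.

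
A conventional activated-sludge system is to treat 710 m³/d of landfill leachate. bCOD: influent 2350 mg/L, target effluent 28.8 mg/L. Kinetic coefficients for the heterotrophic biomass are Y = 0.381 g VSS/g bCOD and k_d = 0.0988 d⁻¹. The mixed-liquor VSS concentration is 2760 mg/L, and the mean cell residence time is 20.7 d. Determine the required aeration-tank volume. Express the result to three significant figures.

Steady-state biomass mass balance: V·X·(1 + k_d·θ_c) = Y·Q·(S₀ − S)·θ_c, so V = 0.381 × 710 × (2350 − 28.8) × 20.7 / [2760 × (1 + 0.0988 × 20.7)] = 1.3×10^7 / 8405 = 1546 m³.

V ≈ 1550 m³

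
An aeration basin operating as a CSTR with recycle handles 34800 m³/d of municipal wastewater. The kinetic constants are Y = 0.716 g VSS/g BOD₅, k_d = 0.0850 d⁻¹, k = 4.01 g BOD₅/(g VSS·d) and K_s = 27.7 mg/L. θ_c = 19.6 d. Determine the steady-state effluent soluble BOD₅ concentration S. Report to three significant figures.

Effluent substrate depends only on kinetics and SRT: S = K_s(1 + k_d θ_c) / [θ_c(Yk − k_d) − 1] = 27.7 × (1 + 0.0850 × 19.6) / [19.6 × (0.716 × 4.01 − 0.0850) − 1] = 73.85 / 53.61 = 1.378 mg/L.

S ≈ 1.38 mg/L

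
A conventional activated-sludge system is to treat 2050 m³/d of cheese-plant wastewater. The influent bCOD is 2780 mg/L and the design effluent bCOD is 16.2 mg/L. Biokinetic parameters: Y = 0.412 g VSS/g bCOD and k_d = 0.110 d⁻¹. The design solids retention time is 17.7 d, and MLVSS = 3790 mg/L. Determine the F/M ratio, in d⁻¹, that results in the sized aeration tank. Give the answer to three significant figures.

F/M ≈ 0.406 d⁻¹

Rearranging the biomass balance for a CMAS with decay, V = Y·Q·ΔS·θ_c / [X·(1+k_d θ_c)] = 0.412 × 2050 × (2780 − 16.2) × 17.7 / [3790 × (1 + 0.110 × 17.7)] = 4.13×10^7 / 11169 = 3699 m³.
F/M = Q·S₀ / (V·X) = 2050 × 2780 / (3699 × 3790) = 0.4065 g bCOD·(g VSS·d)⁻¹.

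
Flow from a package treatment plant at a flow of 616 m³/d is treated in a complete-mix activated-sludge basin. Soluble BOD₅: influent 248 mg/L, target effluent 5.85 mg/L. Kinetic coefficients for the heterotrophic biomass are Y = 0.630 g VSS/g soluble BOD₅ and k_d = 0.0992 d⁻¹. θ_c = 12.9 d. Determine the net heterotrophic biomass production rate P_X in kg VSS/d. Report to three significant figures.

Correct the yield for decay: Y_obs = Y/(1 + k_d θ_c) = 0.630 / (1 + 0.0992 × 12.9) = 0.630 / 2.280 = 0.2764.
Q·(S₀ − S) = 616 × (248 − 5.85) × 10⁻³ = 149.2 kg/d removed.
Biomass produced: P_X = Y_obs·Q·ΔS = 0.2764 × 149.2 ≈ 41.22 kg VSS/d.

P_X ≈ 41.2 kg VSS/d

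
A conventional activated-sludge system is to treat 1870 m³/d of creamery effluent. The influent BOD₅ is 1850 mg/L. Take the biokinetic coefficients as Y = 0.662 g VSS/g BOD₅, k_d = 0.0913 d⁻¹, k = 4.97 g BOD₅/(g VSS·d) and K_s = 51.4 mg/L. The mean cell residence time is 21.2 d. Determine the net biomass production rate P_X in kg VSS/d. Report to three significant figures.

From the Monod/SRT balance for a CMAS, S = K_s·(1+k_d θ_c)/[θ_c·(Y k − k_d) − 1] = 51.4 × (1 + 0.0913 × 21.2) / [21.2 × (0.662 × 4.97 − 0.0913) − 1] = 150.9 / 66.82 = 2.258 mg/L.
Y_obs = Y / (1 + k_d θ_c) = 0.662 / (1 + 0.0913 × 21.2) = 0.662 / 2.936 = 0.2255.
Mass of BOD₅ removed per day: Q(S₀ − S) = 1870 × 1848 g/m³ = 3455 kg/d.
Biomass produced: P_X = Y_obs·Q·ΔS = 0.2255 × 3455 ≈ 779.2 kg VSS/d.

P_X ≈ 779 kg VSS/d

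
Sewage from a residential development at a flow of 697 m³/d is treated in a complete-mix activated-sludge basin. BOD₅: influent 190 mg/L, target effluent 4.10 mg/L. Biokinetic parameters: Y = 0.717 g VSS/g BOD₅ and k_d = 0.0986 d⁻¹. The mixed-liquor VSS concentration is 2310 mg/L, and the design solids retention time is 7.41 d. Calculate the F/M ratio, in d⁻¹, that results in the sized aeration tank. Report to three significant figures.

Steady-state biomass mass balance: V·X·(1 + k_d·θ_c) = Y·Q·(S₀ − S)·θ_c, so V = 0.717 × 697 × (190 − 4.10) × 7.41 / [2310 × (1 + 0.0986 × 7.41)] = 6.88×10^5 / 3998 = 172.2 m³.
F/M = applied load / biomass = Q·S₀/(V·X) = 697 × 190 / (172.2 × 2310) = 0.3329 d⁻¹.

F/M ≈ 0.333 d⁻¹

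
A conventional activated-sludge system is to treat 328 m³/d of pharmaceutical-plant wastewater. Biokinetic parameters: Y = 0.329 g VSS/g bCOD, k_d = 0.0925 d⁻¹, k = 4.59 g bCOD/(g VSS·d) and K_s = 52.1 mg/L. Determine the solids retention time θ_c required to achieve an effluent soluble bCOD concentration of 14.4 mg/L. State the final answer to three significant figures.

θ_c ≈ 4.26 d

From 1/θ_c = Y·k·S/(K_s + S) − k_d: Y·k·S/(K_s+S) = 0.329 × 4.59 × 14.4 / (52.1 + 14.4) = 0.3270 d⁻¹.
θ_c = 1/(μ − k_d) = 1/(0.3270 − 0.0925) = 1/0.2345 = 4.264 d.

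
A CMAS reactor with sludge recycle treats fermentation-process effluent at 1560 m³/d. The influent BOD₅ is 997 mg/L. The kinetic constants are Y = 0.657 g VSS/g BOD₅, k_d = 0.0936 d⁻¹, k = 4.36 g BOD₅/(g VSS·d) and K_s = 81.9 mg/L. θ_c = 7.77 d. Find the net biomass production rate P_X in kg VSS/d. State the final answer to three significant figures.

P_X ≈ 588 kg VSS/d

From the Monod/SRT balance for a CMAS, S = K_s·(1+k_d θ_c)/[θ_c·(Y k − k_d) − 1] = 81.9 × (1 + 0.0936 × 7.77) / [7.77 × (0.657 × 4.36 − 0.0936) − 1] = 141.5 / 20.53 = 6.891 mg/L.
Correct the yield for decay: Y_obs = Y/(1 + k_d θ_c) = 0.657 / (1 + 0.0936 × 7.77) = 0.657 / 1.727 = 0.3804.
Mass of BOD₅ removed per day: Q(S₀ − S) = 1560 × 990.1 g/m³ = 1545 kg/d.
So the net sludge growth is P_X = 0.3804 × 1545 = 587.5 kg VSS/d.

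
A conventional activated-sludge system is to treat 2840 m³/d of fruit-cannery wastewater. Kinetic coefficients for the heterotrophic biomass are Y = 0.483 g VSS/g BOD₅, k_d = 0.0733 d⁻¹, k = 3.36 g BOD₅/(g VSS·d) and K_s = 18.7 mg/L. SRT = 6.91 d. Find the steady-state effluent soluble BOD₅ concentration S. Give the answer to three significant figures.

For a completely mixed reactor with recycle the Lawrence–McCarty relation gives S = K_s·(1 + k_d·θ_c) / [θ_c·(Y·k − k_d) − 1] = 18.7 × (1 + 0.0733 × 6.91) / [6.91 × (0.483 × 3.36 − 0.0733) − 1] = 28.17 / 9.708 = 2.902 mg/L.

S ≈ 2.90 mg/L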